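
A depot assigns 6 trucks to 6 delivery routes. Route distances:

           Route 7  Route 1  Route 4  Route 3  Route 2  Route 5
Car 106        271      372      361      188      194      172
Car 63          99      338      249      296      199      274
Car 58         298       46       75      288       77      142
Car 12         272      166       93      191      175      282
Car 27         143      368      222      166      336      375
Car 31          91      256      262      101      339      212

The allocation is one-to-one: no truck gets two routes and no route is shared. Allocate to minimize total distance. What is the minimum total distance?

Optimal: Car 106→Route 5 (172 km), Car 63→Route 2 (199 km), Car 58→Route 1 (46 km), Car 12→Route 4 (93 km), Car 27→Route 7 (143 km), Car 31→Route 3 (101 km) — total 172+199+46+93+143+101 = 754 km.
Column-greedy (each route in turn goes to its cheapest remaining truck) gives 864 km, worse by 110.
Next-best assignment: Car 106→Route 5, Car 63→Route 2, Car 58→Route 1, Car 12→Route 4, Car 27→Route 3, Car 31→Route 7 = 767 km.

Minimum total: 754 km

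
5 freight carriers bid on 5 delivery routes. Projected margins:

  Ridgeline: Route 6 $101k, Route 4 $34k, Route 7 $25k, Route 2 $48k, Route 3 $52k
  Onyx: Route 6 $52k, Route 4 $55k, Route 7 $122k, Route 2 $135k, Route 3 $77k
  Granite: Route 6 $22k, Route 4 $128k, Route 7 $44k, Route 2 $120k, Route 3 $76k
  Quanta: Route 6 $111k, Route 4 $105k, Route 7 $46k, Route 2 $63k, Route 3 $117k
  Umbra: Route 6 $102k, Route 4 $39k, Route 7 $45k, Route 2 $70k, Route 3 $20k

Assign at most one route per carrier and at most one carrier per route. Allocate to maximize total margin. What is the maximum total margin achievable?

Optimal: Ridgeline→Route 6 ($101k), Onyx→Route 7 ($122k), Granite→Route 4 ($128k), Quanta→Route 3 ($117k), Umbra→Route 2 ($70k) — total 101+122+128+117+70 = $538k.
Row-greedy (each carrier in turn takes its best remaining route) gives $526k, worse by 12.
No other one-to-one assignment exceeds $538k.

Maximum total: $538k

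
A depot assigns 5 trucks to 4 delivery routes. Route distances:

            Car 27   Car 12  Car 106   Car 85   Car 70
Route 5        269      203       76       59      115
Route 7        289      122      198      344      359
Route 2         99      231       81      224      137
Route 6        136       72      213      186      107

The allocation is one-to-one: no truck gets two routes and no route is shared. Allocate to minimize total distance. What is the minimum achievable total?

Optimal: Car 85→Route 5 (59 km), Car 12→Route 7 (122 km), Car 106→Route 2 (81 km), Car 70→Route 6 (107 km) — total 59+122+81+107 = 369 km.
Next-best assignment: Car 85→Route 5, Car 12→Route 7, Car 27→Route 2, Car 70→Route 6 = 387 km.
No other one-to-one assignment undercuts 369 km.

Minimum total: 369 km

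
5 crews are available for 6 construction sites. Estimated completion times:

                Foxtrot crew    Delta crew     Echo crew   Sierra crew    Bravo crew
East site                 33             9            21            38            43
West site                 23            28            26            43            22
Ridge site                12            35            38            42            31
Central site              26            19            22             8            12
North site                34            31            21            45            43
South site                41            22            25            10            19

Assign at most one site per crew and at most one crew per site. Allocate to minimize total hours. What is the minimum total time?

Min total: 64 hours

This is a one-to-one assignment (minimum-cost bipartite matching).
Optimal: Foxtrot crew→Ridge site (12 hours), Delta crew→East site (9 hours), Echo crew→North site (21 hours), Sierra crew→South site (10 hours), Bravo crew→Central site (12 hours) — total 12+9+21+10+12 = 64 hours.
Column-greedy (each site in turn goes to its cheapest remaining crew) gives 72 hours, worse by 8.
Next-best assignment: Foxtrot crew→Ridge site, Delta crew→East site, Echo crew→West site, Sierra crew→South site, Bravo crew→Central site = 69 hours.
No other one-to-one assignment undercuts 64 hours.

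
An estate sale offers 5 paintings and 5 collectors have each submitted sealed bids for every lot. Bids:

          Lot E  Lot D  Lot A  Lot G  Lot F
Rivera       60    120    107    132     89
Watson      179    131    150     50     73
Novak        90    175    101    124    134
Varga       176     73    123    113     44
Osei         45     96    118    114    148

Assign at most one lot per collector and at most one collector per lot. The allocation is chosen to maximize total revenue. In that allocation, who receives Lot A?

This is a one-to-one assignment (maximum-weight bipartite matching).
Optimal: Rivera→Lot G ($132), Watson→Lot A ($150), Novak→Lot D ($175), Varga→Lot E ($176), Osei→Lot F ($148) — total 132+150+175+176+148 = $781.
Next-best assignment: Rivera→Lot G, Watson→Lot E, Novak→Lot D, Varga→Lot A, Osei→Lot F = $757.
Swapping Novak↔Varga (Novak→Lot E $90, Varga→Lot D $73) loses 188.
Watson's own top lot is Lot E ($179), but forcing Watson→Lot E and reassigning the rest optimally gives only $757 — worse by 24.

Watson receives Lot A.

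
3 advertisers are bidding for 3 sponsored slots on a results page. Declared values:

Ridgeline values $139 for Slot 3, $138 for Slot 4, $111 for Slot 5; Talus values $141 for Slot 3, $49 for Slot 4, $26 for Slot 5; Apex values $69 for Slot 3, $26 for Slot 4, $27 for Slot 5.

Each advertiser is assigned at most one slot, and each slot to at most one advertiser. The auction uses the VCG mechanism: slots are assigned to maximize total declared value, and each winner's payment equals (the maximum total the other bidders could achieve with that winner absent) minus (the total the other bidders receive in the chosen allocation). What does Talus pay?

Talus pays $42.

Efficient allocation: Ridgeline→Slot 4 ($138), Talus→Slot 3 ($141), Apex→Slot 5 ($27); total welfare W = $306.
Talus receives Slot 3 at value $141, so the others get W − 141 = $165.
Without Talus: best allocation of the remaining 2 bidders over all 3 slots is Ridgeline→Slot 4 ($138), Apex→Slot 3 ($69), total $207.
VCG payment = (others' best without Talus) − (others' welfare with Talus) = 207 − 165 = $42.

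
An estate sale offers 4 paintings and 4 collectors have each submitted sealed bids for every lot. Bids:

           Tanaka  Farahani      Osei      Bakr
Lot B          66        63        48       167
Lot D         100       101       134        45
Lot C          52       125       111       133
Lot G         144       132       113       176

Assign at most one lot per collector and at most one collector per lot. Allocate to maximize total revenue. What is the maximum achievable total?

Max total: $570

Treat this as an assignment problem: match each collector to one lot.
Optimal: Tanaka→Lot G ($144), Farahani→Lot C ($125), Osei→Lot D ($134), Bakr→Lot B ($167) — total 144+125+134+167 = $570.
Max-entry greedy (repeatedly take the single best remaining cell) gives $501, worse by 69.
Next-best assignment: Tanaka→Lot G, Farahani→Lot D, Osei→Lot C, Bakr→Lot B = $523.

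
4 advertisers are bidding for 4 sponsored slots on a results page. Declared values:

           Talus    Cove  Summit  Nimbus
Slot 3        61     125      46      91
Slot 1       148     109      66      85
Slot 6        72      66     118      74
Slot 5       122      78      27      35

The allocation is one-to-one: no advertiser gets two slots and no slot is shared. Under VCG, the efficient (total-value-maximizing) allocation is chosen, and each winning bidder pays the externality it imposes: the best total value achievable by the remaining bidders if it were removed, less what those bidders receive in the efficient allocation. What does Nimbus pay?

Efficient allocation: Talus→Slot 5 ($122), Cove→Slot 3 ($125), Summit→Slot 6 ($118), Nimbus→Slot 1 ($85); total welfare W = $450.
Nimbus receives Slot 1 at value $85, so the others get W − 85 = $365.
Without Nimbus: best allocation of the remaining 3 bidders over all 4 slots is Talus→Slot 1 ($148), Cove→Slot 3 ($125), Summit→Slot 6 ($118), total $391.
VCG payment = (others' best without Nimbus) − (others' welfare with Nimbus) = 391 − 365 = $26.

Nimbus pays $26.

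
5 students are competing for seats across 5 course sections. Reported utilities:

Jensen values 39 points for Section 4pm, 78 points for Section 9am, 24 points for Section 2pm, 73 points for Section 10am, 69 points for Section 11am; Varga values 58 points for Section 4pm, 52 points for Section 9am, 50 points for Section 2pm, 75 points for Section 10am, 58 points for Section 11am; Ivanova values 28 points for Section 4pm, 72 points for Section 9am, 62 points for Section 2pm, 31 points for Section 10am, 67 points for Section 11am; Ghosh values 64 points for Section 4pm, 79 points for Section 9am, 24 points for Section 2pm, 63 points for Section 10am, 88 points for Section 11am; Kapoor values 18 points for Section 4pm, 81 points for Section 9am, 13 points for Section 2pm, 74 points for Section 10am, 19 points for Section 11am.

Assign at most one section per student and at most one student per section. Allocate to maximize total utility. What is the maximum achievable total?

Maximum total: 362 points

Optimal: Jensen→Section 10am (73 points), Varga→Section 4pm (58 points), Ivanova→Section 2pm (62 points), Ghosh→Section 11am (88 points), Kapoor→Section 9am (81 points) — total 73+58+62+88+81 = 362 points.
Row-greedy (each student in turn takes its best remaining section) gives 297 points, worse by 65.
Swapping Ivanova↔Kapoor (Ivanova→Section 9am 72 points, Kapoor→Section 2pm 13 points) loses 58.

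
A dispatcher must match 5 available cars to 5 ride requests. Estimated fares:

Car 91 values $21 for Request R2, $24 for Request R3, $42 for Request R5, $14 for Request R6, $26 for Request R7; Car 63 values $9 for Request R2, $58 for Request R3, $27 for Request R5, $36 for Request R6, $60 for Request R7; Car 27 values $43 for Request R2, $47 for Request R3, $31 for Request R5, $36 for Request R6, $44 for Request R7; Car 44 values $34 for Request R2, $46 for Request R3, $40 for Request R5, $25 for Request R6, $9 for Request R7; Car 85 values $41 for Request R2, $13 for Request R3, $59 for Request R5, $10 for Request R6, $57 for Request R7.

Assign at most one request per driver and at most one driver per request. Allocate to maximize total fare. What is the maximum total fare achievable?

Optimal: Car 91→Request R5 ($42), Car 63→Request R3 ($58), Car 27→Request R6 ($36), Car 44→Request R2 ($34), Car 85→Request R7 ($57) — total 42+58+36+34+57 = $227.
Max-entry greedy (repeatedly take the single best remaining cell) gives $214, worse by 13.
Swapping Car 85↔Car 44 (Car 85→Request R2 $41, Car 44→Request R7 $9) loses 41.
No other one-to-one assignment exceeds $227.

Maximum total: $227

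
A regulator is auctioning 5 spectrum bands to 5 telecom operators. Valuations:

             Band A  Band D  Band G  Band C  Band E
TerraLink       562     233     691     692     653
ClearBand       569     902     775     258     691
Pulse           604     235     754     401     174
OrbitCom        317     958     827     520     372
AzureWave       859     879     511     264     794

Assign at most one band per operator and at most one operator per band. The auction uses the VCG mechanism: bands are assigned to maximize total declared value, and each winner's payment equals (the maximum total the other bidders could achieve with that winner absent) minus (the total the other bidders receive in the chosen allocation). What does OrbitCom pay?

Efficient allocation: TerraLink→Band C ($692M), ClearBand→Band E ($691M), Pulse→Band G ($754M), OrbitCom→Band D ($958M), AzureWave→Band A ($859M); total welfare W = $3954M.
OrbitCom receives Band D at value $958M, so the others get W − 958 = $2996M.
Without OrbitCom: best allocation of the remaining 4 bidders over all 5 bands is TerraLink→Band C ($692M), ClearBand→Band D ($902M), Pulse→Band G ($754M), AzureWave→Band A ($859M), total $3207M.
VCG payment = (others' best without OrbitCom) − (others' welfare with OrbitCom) = 3207 − 2996 = $211M.

OrbitCom pays $211M.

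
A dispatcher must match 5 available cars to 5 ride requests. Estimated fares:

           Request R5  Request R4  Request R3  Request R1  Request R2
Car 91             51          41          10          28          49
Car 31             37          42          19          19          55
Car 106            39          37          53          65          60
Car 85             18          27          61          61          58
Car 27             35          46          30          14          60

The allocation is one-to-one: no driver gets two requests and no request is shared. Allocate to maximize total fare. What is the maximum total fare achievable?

Max total: $279

Treat this as an assignment problem: match each driver to one request.
Optimal: Car 91→Request R5 ($51), Car 31→Request R4 ($42), Car 106→Request R1 ($65), Car 85→Request R3 ($61), Car 27→Request R2 ($60) — total 51+42+65+61+60 = $279.
Column-greedy (each request in turn goes to its best remaining driver) gives $278, worse by 1.
Next-best assignment: Car 91→Request R5, Car 31→Request R2, Car 106→Request R1, Car 85→Request R3, Car 27→Request R4 = $278.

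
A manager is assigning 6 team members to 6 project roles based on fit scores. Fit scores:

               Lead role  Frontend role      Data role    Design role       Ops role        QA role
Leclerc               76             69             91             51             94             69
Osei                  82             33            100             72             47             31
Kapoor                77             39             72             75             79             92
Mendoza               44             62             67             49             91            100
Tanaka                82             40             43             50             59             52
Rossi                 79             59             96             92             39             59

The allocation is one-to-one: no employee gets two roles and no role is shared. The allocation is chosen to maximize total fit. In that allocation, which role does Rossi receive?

Rossi receives Design role.

Treat this as an assignment problem: match each employee to one role.
Optimal: Leclerc→Frontend role (69 pts), Osei→Data role (100 pts), Kapoor→QA role (92 pts), Mendoza→Ops role (91 pts), Tanaka→Lead role (82 pts), Rossi→Design role (92 pts) — total 69+100+92+91+82+92 = 526 pts.
Max-entry greedy (repeatedly take the single best remaining cell) gives 507 pts, worse by 19.
Rossi's own top role is Data role (96 pts), but forcing Rossi→Data role and reassigning the rest optimally gives only 502 pts — worse by 24.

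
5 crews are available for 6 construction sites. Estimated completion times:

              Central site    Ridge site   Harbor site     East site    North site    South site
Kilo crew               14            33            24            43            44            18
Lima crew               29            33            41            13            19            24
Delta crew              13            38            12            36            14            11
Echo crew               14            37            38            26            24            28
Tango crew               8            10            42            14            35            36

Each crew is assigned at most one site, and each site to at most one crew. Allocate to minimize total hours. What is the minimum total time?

Minimum total: 67 hours

This is the linear assignment problem.
Optimal: Kilo crew→South site (18 hours), Lima crew→East site (13 hours), Delta crew→Harbor site (12 hours), Echo crew→Central site (14 hours), Tango crew→Ridge site (10 hours) — total 18+13+12+14+10 = 67 hours.
Row-greedy (each crew in turn takes its cheapest remaining site) gives 72 hours, worse by 5.
Swapping Kilo crew↔Delta crew (Kilo crew→Harbor site 24 hours, Delta crew→South site 11 hours) adds 5.
Every other assignment is strictly worse.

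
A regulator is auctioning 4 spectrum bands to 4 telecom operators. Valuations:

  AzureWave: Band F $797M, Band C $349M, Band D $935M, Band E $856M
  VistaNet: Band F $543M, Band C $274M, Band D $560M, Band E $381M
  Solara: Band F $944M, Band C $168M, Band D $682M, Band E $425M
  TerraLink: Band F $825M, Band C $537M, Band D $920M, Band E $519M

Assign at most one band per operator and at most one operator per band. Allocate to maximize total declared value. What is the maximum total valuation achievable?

Optimal: AzureWave→Band E ($856M), VistaNet→Band C ($274M), Solara→Band F ($944M), TerraLink→Band D ($920M) — total 856+274+944+920 = $2994M.
Row-greedy (each operator in turn takes its best remaining band) gives $2440M, worse by 554.

Maximum total: $2994M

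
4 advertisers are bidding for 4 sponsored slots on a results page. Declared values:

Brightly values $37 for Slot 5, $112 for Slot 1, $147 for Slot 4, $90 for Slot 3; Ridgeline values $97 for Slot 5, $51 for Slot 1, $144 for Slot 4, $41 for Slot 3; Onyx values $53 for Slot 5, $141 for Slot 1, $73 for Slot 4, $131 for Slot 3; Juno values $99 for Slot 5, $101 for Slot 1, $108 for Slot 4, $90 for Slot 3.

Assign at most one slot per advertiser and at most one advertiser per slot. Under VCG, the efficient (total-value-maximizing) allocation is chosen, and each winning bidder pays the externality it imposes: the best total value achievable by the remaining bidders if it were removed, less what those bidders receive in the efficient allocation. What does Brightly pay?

Efficient allocation: Brightly→Slot 1 ($112), Ridgeline→Slot 4 ($144), Onyx→Slot 3 ($131), Juno→Slot 5 ($99); total welfare W = $486.
Brightly receives Slot 1 at value $112, so the others get W − 112 = $374.
Without Brightly: best allocation of the remaining 3 bidders over all 4 slots is Ridgeline→Slot 4 ($144), Onyx→Slot 1 ($141), Juno→Slot 5 ($99), total $384.
VCG payment = (others' best without Brightly) − (others' welfare with Brightly) = 384 − 374 = $10.

Brightly pays $10.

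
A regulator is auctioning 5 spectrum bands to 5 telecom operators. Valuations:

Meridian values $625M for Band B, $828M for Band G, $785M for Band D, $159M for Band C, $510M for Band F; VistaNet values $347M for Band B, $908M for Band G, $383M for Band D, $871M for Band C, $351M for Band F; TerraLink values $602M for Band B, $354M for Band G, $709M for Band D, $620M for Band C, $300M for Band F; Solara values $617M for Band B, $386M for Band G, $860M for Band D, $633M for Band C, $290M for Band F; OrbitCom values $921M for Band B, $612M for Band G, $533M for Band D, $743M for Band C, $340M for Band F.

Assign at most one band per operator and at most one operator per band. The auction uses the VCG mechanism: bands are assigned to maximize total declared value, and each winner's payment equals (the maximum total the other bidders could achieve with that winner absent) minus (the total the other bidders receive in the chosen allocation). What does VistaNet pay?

VistaNet pays $318M.

Efficient allocation: Meridian→Band F ($510M), VistaNet→Band G ($908M), TerraLink→Band C ($620M), Solara→Band D ($860M), OrbitCom→Band B ($921M); total welfare W = $3819M.
VistaNet receives Band G at value $908M, so the others get W − 908 = $2911M.
Without VistaNet: best allocation of the remaining 4 bidders over all 5 bands is Meridian→Band G ($828M), TerraLink→Band C ($620M), Solara→Band D ($860M), OrbitCom→Band B ($921M), total $3229M.
VCG payment = (others' best without VistaNet) − (others' welfare with VistaNet) = 3229 − 2911 = $318M.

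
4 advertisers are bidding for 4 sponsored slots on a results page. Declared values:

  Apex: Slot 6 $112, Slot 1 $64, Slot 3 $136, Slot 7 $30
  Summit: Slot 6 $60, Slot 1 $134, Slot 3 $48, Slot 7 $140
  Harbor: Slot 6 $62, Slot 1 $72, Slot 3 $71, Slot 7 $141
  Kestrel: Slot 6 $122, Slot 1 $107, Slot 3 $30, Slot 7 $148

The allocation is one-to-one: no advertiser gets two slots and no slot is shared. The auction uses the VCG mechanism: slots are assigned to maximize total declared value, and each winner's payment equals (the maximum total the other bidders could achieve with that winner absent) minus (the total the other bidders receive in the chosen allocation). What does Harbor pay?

Efficient allocation: Apex→Slot 3 ($136), Summit→Slot 1 ($134), Harbor→Slot 7 ($141), Kestrel→Slot 6 ($122); total welfare W = $533.
Harbor receives Slot 7 at value $141, so the others get W − 141 = $392.
Without Harbor: best allocation of the remaining 3 bidders over all 4 slots is Apex→Slot 3 ($136), Summit→Slot 1 ($134), Kestrel→Slot 7 ($148), total $418.
VCG payment = (others' best without Harbor) − (others' welfare with Harbor) = 418 − 392 = $26.

Harbor pays $26.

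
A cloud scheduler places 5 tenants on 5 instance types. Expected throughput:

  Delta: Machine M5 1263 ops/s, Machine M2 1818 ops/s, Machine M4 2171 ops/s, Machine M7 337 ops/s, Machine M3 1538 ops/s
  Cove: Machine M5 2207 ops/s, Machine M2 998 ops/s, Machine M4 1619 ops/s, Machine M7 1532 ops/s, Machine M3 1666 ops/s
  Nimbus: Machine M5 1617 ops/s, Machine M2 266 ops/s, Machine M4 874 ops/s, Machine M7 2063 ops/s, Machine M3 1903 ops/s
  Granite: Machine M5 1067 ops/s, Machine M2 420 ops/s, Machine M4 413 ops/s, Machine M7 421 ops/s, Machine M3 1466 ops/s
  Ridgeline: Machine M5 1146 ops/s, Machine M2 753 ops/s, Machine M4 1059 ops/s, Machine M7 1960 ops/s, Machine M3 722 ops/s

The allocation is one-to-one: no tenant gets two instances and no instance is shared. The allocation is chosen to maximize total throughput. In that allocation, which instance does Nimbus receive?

Nimbus receives Machine M3.

This is a one-to-one assignment (maximum-weight bipartite matching).
Optimal: Delta→Machine M4 (2171 ops/s), Cove→Machine M5 (2207 ops/s), Nimbus→Machine M3 (1903 ops/s), Granite→Machine M2 (420 ops/s), Ridgeline→Machine M7 (1960 ops/s) — total 2171+2207+1903+420+1960 = 8661 ops/s.
Column-greedy (each instance in turn goes to its best remaining tenant) gives 8613 ops/s, worse by 48.
Nimbus's own top instance is Machine M7 (2063 ops/s), but forcing Nimbus→Machine M7 and reassigning the rest optimally gives only 8660 ops/s — worse by 1.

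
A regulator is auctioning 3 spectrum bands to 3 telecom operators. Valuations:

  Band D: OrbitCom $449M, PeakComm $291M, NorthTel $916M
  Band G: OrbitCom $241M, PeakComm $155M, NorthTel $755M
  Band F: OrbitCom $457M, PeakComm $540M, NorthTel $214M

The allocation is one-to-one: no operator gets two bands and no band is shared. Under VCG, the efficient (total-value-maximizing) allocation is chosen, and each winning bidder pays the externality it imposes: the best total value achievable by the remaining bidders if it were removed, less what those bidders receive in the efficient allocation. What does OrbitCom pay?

Efficient allocation: OrbitCom→Band D ($449M), PeakComm→Band F ($540M), NorthTel→Band G ($755M); total welfare W = $1744M.
OrbitCom receives Band D at value $449M, so the others get W − 449 = $1295M.
Without OrbitCom: best allocation of the remaining 2 bidders over all 3 bands is PeakComm→Band F ($540M), NorthTel→Band D ($916M), total $1456M.
VCG payment = (others' best without OrbitCom) − (others' welfare with OrbitCom) = 1456 − 1295 = $161M.

OrbitCom pays $161M.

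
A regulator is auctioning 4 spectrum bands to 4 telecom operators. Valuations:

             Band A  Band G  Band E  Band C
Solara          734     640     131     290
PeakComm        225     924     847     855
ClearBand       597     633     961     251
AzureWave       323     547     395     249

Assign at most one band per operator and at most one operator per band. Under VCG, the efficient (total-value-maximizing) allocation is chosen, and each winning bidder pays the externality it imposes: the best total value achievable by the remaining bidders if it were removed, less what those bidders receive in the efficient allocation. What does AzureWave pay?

AzureWave pays $69M.

Efficient allocation: Solara→Band A ($734M), PeakComm→Band C ($855M), ClearBand→Band E ($961M), AzureWave→Band G ($547M); total welfare W = $3097M.
AzureWave receives Band G at value $547M, so the others get W − 547 = $2550M.
Without AzureWave: best allocation of the remaining 3 bidders over all 4 bands is Solara→Band A ($734M), PeakComm→Band G ($924M), ClearBand→Band E ($961M), total $2619M.
VCG payment = (others' best without AzureWave) − (others' welfare with AzureWave) = 2619 − 2550 = $69M.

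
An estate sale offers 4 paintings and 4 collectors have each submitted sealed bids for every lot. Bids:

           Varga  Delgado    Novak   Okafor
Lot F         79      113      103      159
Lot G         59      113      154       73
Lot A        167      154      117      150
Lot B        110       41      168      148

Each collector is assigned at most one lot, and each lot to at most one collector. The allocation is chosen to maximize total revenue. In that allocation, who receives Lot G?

This is a one-to-one assignment (maximum-weight bipartite matching).
Optimal: Varga→Lot A ($167), Delgado→Lot G ($113), Novak→Lot B ($168), Okafor→Lot F ($159) — total 167+113+168+159 = $607.
Swapping Varga↔Okafor (Varga→Lot F $79, Okafor→Lot A $150) loses 97.
Checked against all permutations: $607 is optimal.
Delgado's own top lot is Lot A ($154), but forcing Delgado→Lot A and reassigning the rest optimally gives only $577 — worse by 30.

Delgado receives Lot G.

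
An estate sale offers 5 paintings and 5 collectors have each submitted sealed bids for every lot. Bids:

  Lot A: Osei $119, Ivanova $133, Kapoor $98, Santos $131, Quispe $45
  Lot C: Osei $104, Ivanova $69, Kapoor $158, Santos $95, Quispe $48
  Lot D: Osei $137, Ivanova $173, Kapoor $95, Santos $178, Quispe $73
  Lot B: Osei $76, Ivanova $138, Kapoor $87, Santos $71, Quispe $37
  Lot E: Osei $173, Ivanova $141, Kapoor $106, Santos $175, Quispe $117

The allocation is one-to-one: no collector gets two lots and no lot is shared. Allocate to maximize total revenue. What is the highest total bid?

Maximum total: $710

Optimal: Osei→Lot A ($119), Ivanova→Lot B ($138), Kapoor→Lot C ($158), Santos→Lot D ($178), Quispe→Lot E ($117) — total 119+138+158+178+117 = $710.
Column-greedy (each lot in turn goes to its best remaining collector) gives $662, worse by 48.
Next-best assignment: Osei→Lot E, Ivanova→Lot B, Kapoor→Lot C, Santos→Lot D, Quispe→Lot A = $692.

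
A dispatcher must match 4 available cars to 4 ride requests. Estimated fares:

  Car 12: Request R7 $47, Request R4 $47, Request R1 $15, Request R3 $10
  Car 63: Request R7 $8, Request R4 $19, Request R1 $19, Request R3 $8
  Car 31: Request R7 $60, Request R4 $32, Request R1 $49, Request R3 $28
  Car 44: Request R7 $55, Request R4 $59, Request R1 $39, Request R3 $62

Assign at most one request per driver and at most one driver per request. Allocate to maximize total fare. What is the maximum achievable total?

Max total: $188

This is the linear assignment problem.
Optimal: Car 12→Request R4 ($47), Car 63→Request R1 ($19), Car 31→Request R7 ($60), Car 44→Request R3 ($62) — total 47+19+60+62 = $188.
Row-greedy (each driver in turn takes its best remaining request) gives $177, worse by 11.
Next-best assignment: Car 12→Request R7, Car 63→Request R4, Car 31→Request R1, Car 44→Request R3 = $177.
Swapping Car 63↔Car 31 (Car 63→Request R7 $8, Car 31→Request R1 $49) loses 22.
Every other assignment is strictly worse.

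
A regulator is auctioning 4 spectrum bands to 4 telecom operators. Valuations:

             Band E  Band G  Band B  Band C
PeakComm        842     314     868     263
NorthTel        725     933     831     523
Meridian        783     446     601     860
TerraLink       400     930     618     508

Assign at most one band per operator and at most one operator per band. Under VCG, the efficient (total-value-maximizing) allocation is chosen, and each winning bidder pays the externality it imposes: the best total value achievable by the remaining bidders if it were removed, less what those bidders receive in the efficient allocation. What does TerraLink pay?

Efficient allocation: PeakComm→Band E ($842M), NorthTel→Band B ($831M), Meridian→Band C ($860M), TerraLink→Band G ($930M); total welfare W = $3463M.
TerraLink receives Band G at value $930M, so the others get W − 930 = $2533M.
Without TerraLink: best allocation of the remaining 3 bidders over all 4 bands is PeakComm→Band B ($868M), NorthTel→Band G ($933M), Meridian→Band C ($860M), total $2661M.
VCG payment = (others' best without TerraLink) − (others' welfare with TerraLink) = 2661 − 2533 = $128M.

TerraLink pays $128M.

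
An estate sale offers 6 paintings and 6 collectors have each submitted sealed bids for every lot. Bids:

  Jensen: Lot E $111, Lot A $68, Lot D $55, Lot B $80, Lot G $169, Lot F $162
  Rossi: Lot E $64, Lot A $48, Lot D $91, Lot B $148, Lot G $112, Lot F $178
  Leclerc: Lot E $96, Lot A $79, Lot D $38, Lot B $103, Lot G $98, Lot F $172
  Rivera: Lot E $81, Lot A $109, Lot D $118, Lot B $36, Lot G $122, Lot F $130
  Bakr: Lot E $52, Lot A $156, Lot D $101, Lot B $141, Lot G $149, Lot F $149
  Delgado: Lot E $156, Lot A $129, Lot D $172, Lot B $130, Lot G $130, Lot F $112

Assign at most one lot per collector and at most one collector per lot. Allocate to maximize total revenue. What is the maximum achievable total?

Maximum total: $919

Optimal: Jensen→Lot G ($169), Rossi→Lot B ($148), Leclerc→Lot F ($172), Rivera→Lot D ($118), Bakr→Lot A ($156), Delgado→Lot E ($156) — total 169+148+172+118+156+156 = $919.
Row-greedy (each collector in turn takes its best remaining lot) gives $880, worse by 39.
Every other assignment is strictly worse.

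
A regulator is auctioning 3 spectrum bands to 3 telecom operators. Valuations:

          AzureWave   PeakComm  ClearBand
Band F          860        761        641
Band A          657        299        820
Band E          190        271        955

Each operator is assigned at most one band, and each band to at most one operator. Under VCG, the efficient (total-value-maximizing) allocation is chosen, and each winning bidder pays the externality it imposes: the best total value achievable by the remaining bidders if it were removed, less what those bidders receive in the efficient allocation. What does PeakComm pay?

Efficient allocation: AzureWave→Band A ($657M), PeakComm→Band F ($761M), ClearBand→Band E ($955M); total welfare W = $2373M.
PeakComm receives Band F at value $761M, so the others get W − 761 = $1612M.
Without PeakComm: best allocation of the remaining 2 bidders over all 3 bands is AzureWave→Band F ($860M), ClearBand→Band E ($955M), total $1815M.
VCG payment = (others' best without PeakComm) − (others' welfare with PeakComm) = 1815 − 1612 = $203M.

PeakComm pays $203M.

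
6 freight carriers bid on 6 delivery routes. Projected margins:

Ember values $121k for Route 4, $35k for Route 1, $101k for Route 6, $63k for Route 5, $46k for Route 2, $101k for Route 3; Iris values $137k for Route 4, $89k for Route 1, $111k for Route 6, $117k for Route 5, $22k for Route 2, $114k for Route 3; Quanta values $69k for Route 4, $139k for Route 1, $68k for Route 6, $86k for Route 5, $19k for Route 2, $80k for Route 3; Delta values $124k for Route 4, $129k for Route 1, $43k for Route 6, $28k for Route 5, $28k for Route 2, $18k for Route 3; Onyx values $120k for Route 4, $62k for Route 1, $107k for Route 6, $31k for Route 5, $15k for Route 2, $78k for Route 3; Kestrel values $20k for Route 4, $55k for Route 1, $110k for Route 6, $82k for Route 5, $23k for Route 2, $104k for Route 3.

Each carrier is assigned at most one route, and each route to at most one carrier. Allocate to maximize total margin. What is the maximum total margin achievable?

Maximum total: $637k

This is a one-to-one assignment (maximum-weight bipartite matching).
Optimal: Ember→Route 2 ($46k), Iris→Route 5 ($117k), Quanta→Route 1 ($139k), Delta→Route 4 ($124k), Onyx→Route 6 ($107k), Kestrel→Route 3 ($104k) — total 46+117+139+124+107+104 = $637k.
Row-greedy (each carrier in turn takes its best remaining route) gives $521k, worse by 116.
Every other assignment is strictly worse.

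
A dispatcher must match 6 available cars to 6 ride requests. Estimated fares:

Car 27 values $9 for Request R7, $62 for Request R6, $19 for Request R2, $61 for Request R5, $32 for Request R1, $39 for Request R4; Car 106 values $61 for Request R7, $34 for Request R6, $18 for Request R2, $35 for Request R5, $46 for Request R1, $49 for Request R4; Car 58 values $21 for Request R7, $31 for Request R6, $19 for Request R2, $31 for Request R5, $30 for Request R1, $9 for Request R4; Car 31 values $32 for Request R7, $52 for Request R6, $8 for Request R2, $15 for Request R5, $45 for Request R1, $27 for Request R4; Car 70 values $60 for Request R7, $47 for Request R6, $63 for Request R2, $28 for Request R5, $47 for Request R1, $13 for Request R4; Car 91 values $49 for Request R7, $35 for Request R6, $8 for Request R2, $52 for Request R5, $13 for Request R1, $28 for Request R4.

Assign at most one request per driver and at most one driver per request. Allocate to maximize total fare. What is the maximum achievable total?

Maximum total: $304

This is the linear assignment problem.
Optimal: Car 27→Request R5 ($61), Car 106→Request R4 ($49), Car 58→Request R1 ($30), Car 31→Request R6 ($52), Car 70→Request R2 ($63), Car 91→Request R7 ($49) — total 61+49+30+52+63+49 = $304.
Max-entry greedy (repeatedly take the single best remaining cell) gives $292, worse by 12.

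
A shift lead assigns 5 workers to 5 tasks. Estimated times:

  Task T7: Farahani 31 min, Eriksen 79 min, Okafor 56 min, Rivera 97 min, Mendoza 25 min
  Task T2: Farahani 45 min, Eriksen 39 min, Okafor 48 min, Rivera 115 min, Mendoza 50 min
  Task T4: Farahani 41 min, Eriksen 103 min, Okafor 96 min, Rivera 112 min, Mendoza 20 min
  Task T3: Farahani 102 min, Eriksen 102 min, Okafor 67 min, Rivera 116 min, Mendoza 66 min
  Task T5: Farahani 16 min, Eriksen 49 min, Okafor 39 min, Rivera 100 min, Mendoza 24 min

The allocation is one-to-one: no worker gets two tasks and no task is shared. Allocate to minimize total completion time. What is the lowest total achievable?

Min total: 239 min

Optimal: Farahani→Task T5 (16 min), Eriksen→Task T2 (39 min), Okafor→Task T3 (67 min), Rivera→Task T7 (97 min), Mendoza→Task T4 (20 min) — total 16+39+67+97+20 = 239 min.
Column-greedy (each task in turn goes to its cheapest remaining worker) gives 272 min, worse by 33.
Swapping Mendoza↔Farahani (Mendoza→Task T5 24 min, Farahani→Task T4 41 min) adds 29.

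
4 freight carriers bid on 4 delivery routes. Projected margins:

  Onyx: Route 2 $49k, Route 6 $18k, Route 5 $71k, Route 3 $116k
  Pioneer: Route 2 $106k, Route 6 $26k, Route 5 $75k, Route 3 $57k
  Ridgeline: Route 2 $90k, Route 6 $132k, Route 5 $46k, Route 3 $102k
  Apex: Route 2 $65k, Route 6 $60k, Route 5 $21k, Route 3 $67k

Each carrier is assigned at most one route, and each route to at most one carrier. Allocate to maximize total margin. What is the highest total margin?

Maximum total: $388k

Optimal: Onyx→Route 3 ($116k), Pioneer→Route 5 ($75k), Ridgeline→Route 6 ($132k), Apex→Route 2 ($65k) — total 116+75+132+65 = $388k.
Max-entry greedy (repeatedly take the single best remaining cell) gives $375k, worse by 13.
Swapping Onyx↔Pioneer (Onyx→Route 5 $71k, Pioneer→Route 3 $57k) loses 63.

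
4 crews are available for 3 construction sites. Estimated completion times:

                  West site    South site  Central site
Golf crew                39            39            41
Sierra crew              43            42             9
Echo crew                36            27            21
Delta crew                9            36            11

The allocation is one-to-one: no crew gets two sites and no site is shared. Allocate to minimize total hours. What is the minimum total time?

Optimal: Delta crew→West site (9 hours), Echo crew→South site (27 hours), Sierra crew→Central site (9 hours) — total 9+27+9 = 45 hours.
Row-greedy (each crew in turn takes its cheapest remaining site) gives 75 hours, worse by 30.
No other one-to-one assignment undercuts 45 hours.

Minimum total: 45 hours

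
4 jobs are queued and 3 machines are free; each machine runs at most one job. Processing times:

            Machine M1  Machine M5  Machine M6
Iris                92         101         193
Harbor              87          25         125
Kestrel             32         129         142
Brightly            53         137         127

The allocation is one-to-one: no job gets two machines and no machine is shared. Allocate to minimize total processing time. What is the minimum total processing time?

Min total: 184 min

Optimal: Kestrel→Machine M1 (32 min), Harbor→Machine M5 (25 min), Brightly→Machine M6 (127 min) — total 32+25+127 = 184 min.
Row-greedy (each job in turn takes its cheapest remaining machine) gives 259 min, worse by 75.
Swapping Harbor↔Brightly (Harbor→Machine M6 125 min, Brightly→Machine M5 137 min) adds 110.
Every other assignment is strictly worse.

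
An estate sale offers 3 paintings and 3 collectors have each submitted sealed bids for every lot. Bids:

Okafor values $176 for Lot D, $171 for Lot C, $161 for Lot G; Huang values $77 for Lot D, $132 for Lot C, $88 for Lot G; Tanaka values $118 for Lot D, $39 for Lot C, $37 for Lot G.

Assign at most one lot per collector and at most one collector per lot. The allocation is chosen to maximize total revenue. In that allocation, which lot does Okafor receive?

Okafor receives Lot G.

Optimal: Okafor→Lot G ($161), Huang→Lot C ($132), Tanaka→Lot D ($118) — total 161+132+118 = $411.
Row-greedy (each collector in turn takes its best remaining lot) gives $345, worse by 66.
Next-best assignment: Okafor→Lot C, Huang→Lot G, Tanaka→Lot D = $377.
Okafor's own top lot is Lot D ($176), but forcing Okafor→Lot D and reassigning the rest optimally gives only $345 — worse by 66.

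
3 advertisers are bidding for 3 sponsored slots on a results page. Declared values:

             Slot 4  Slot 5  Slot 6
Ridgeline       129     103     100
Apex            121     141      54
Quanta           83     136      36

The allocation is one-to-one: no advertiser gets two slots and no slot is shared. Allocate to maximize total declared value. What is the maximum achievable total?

This is the linear assignment problem.
Optimal: Ridgeline→Slot 6 ($100), Apex→Slot 4 ($121), Quanta→Slot 5 ($136) — total 100+121+136 = $357.
Max-entry greedy (repeatedly take the single best remaining cell) gives $306, worse by 51.
Next-best assignment: Ridgeline→Slot 6, Apex→Slot 5, Quanta→Slot 4 = $324.

Maximum total: $357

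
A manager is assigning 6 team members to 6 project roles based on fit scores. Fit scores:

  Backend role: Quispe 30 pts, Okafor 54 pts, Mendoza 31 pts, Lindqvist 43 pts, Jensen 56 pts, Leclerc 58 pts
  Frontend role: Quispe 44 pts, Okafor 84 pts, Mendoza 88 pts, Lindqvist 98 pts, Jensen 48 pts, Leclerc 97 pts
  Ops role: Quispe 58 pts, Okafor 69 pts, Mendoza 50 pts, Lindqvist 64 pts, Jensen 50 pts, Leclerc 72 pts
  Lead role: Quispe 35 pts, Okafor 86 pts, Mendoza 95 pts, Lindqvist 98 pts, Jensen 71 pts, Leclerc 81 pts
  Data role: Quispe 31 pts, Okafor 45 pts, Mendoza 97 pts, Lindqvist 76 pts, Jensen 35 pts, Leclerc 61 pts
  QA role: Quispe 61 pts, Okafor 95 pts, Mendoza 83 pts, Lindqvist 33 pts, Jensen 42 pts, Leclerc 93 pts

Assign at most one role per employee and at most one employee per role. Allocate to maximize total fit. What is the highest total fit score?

Treat this as an assignment problem: match each employee to one role.
Optimal: Quispe→Ops role (58 pts), Okafor→QA role (95 pts), Mendoza→Data role (97 pts), Lindqvist→Lead role (98 pts), Jensen→Backend role (56 pts), Leclerc→Frontend role (97 pts) — total 58+95+97+98+56+97 = 501 pts.
Max-entry greedy (repeatedly take the single best remaining cell) gives 485 pts, worse by 16.
Next-best assignment: Quispe→Ops role, Okafor→Lead role, Mendoza→Data role, Lindqvist→Frontend role, Jensen→Backend role, Leclerc→QA role = 488 pts.
Every other assignment is strictly worse.

Maximum total: 501 pts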